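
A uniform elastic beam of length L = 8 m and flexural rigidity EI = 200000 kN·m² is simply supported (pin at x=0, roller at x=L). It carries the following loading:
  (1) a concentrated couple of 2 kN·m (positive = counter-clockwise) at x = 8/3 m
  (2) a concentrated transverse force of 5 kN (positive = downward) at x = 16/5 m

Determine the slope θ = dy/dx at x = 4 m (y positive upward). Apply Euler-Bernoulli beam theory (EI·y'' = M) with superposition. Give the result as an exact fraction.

Load 1 — applied couple M₀=2 kN·m at a=8/3 m (b=L-a=16/3):
  θ_1 = (M₀x²/(2L)-M₀(x-a)+C₁)/EI  [x>a] with C₁=M₀(3b²-L²)/(6L)=8/9 = (2·4²/(2·8)-2·(4-(8/3))+(8/9))/200000 = 1/900000 rad
Load 2 — point force P=5 kN at a=16/5 m (b=L-a=24/5):
  θ_2 = -Pa(2L²-6Lx+3x²+a²)/(6LEI)  [x>a] = -5·(16/5)·(2·8²-6·8·4+3·4²+(16/5)²)/(6·8·200000) = 3/312500 rad
Superposition: θ = Σ θ_i = 241/22500000 rad ≈ 0.000011 rad

θ(4) = 241/22500000 rad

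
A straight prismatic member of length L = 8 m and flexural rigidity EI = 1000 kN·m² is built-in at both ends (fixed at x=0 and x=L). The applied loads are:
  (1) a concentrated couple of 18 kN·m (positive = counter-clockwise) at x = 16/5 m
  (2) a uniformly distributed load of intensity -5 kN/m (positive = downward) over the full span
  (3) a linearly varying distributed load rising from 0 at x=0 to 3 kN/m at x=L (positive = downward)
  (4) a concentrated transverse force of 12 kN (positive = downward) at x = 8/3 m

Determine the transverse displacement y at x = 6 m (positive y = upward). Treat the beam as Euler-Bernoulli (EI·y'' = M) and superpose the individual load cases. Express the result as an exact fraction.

y(6) = 4651/270000 m

Load 1 — applied couple M₀=18 kN·m at a=16/5 m (b=L-a=24/5):
  y_1 = (R_Ax³/6 - M_Ax²/2 - M₀(x-a)²/2)/EI  [x>a] with R_A=81/25, M_A=54/25 = ((81/25)·6³/6 - (54/25)·6²/2 - 18·(6-(16/5))²/2)/1000 = 9/1250 m
Load 2 — uniform load w=-5 kN/m over full span:
  y_2 = -wx²(L-x)²/(24EI) = -(-5)·6²·(8-6)²/(24·1000) = 3/100 m
Load 3 — triangular load w₀=3 kN/m (0→w₀ over full span):
  y_3 = -w₀x²(L-x)²(x+2L)/(120LEI) = -3·6²·(8-6)²·(6+2·8)/(120·8·1000) = -99/10000 m
Load 4 — point force P=12 kN at a=8/3 m (b=L-a=16/3):
  y_4 = -Pa²(L-x)²(3bL-(3b+a)(L-x))/(6L³EI)  [x>a] = -12·(8/3)²·(8-6)²·(3·(16/3)·8-(3·(16/3)+(8/3))·(8-6))/(6·8³·1000) = -34/3375 m
Superposition: y = Σ y_i = 4651/270000 m ≈ 0.017226 m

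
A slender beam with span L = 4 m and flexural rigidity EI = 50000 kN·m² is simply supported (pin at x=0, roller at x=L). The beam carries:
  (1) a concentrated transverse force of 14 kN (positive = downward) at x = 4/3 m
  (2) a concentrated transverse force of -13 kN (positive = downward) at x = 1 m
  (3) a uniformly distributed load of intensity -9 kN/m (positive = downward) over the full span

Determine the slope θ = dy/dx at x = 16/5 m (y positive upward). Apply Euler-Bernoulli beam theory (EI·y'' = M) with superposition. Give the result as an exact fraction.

θ(16/5) = -1338493/4050000000 rad

Load 1 — point force P=14 kN at a=4/3 m (b=L-a=8/3):
  θ_1 = -Pa(2L²-6Lx+3x²+a²)/(6LEI)  [x>a] = -14·(4/3)·(2·4²-6·4·(16/5)+3·(16/5)²+(4/3)²)/(6·4·50000) = 1211/6328125 rad
Load 2 — point force P=-13 kN at a=1 m (b=L-a=3):
  θ_2 = -Pa(2L²-6Lx+3x²+a²)/(6LEI)  [x>a] = -(-13)·1·(2·4²-6·4·(16/5)+3·(16/5)²+1²)/(6·4·50000) = -1417/10000000 rad
Load 3 — uniform load w=-9 kN/m over full span:
  θ_3 = -w(L³-6Lx²+4x³)/(24EI) = -(-9)·(4³-6·4·(16/5)²+4·(16/5)³)/(24·50000) = -297/781250 rad
Superposition: θ = Σ θ_i = -1338493/4050000000 rad ≈ -0.000330 rad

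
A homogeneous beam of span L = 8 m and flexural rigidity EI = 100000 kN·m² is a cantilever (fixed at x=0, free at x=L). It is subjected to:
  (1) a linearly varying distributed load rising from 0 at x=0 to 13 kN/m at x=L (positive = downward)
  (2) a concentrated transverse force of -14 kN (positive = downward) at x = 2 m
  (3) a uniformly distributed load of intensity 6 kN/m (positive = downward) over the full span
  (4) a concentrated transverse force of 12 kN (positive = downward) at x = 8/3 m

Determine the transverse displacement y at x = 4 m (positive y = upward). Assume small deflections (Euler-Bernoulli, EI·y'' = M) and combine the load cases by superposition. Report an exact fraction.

Load 1 — triangular load w₀=13 kN/m (0→w₀ over full span):
  y_1 = (w₀Lx³/12-w₀L²x²/6-w₀x⁵/(120L))/EI = (13·8·4³/12-13·8²·4²/6-13·4⁵/(120·8))/100000 = -1573/93750 m
Load 2 — point force P=-14 kN at a=2 m (b=L-a=6):
  y_2 = -Pa²(3x-a)/(6EI)  [x>a] = -(-14)·2²·(3·4-2)/(6·100000) = 7/7500 m
Load 3 — uniform load w=6 kN/m over full span:
  y_3 = -wx²(x²-4Lx+6L²)/(24EI) = -6·4²·(4²-4·8·4+6·8²)/(24·100000) = -34/3125 m
Load 4 — point force P=12 kN at a=8/3 m (b=L-a=16/3):
  y_4 = -Pa²(3x-a)/(6EI)  [x>a] = -12·(8/3)²·(3·4-(8/3))/(6·100000) = -112/84375 m
Superposition: y = Σ y_i = -47339/1687500 m ≈ -0.028053 m

y(4) = -47339/1687500 m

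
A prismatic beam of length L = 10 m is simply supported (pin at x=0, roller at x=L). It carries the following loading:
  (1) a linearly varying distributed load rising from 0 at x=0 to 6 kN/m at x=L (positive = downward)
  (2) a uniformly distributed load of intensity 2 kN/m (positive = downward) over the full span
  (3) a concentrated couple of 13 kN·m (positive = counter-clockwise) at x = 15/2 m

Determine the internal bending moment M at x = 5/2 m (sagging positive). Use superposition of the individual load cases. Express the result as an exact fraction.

M(5/2) = 727/16 kN·m

Load 1 — triangular load w₀=6 kN/m (0→w₀ over full span):
  M_1 = w₀Lx/6 - w₀x³/(6L) = 6·10·(5/2)/6 - 6·(5/2)³/(6·10) = 375/16 kN·m
Load 2 — uniform load w=2 kN/m over full span:
  M_2 = wx(L-x)/2 = 2·(5/2)·(10-(5/2))/2 = 75/4 kN·m
Load 3 — applied couple M₀=13 kN·m at a=15/2 m (b=L-a=5/2):
  M_3 = M₀x/L  [x≤a] = 13·(5/2)/10 = 13/4 kN·m
Superposition: M = Σ M_i = 727/16 kN·m ≈ 45.437500 kN·m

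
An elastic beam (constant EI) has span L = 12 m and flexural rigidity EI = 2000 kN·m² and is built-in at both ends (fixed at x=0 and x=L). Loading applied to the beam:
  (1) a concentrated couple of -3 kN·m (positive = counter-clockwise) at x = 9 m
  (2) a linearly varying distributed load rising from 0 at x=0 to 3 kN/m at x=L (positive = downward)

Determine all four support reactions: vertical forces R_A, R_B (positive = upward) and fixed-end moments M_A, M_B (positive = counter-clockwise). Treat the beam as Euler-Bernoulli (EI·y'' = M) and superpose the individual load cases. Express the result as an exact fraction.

Load 1 — applied couple M₀=-3 kN·m at a=9 m (b=L-a=3):
  R_A = 6M₀ab/L³ = 6·(-3)·9·3/12³ = -9/32 kN
  M_A = M₀b(2a-b)/L² = (-3)·3·(2·9-3)/12² = -15/16 kN·m
  R_B = -6M₀ab/L³ = -6·(-3)·9·3/12³ = 9/32 kN
  M_B = M₀a(2b-a)/L² = (-3)·9·(2·3-9)/12² = 9/16 kN·m
Load 2 — triangular load w₀=3 kN/m (0→w₀ over full span):
  R_A = 3w₀L/20 = 3·3·12/20 = 27/5 kN
  M_A = w₀L²/30 = 3·12²/30 = 72/5 kN·m
  R_B = 7w₀L/20 = 7·3·12/20 = 63/5 kN
  M_B = -w₀L²/20 = -3·12²/20 = -108/5 kN·m
Superposition: R_A = 819/160 kN, M_A = 1077/80 kN·m, R_B = 2061/160 kN, M_B = -1683/80 kN·m

R_A = 819/160 kN, M_A = 1077/80 kN·m, R_B = 2061/160 kN, M_B = -1683/80 kN·m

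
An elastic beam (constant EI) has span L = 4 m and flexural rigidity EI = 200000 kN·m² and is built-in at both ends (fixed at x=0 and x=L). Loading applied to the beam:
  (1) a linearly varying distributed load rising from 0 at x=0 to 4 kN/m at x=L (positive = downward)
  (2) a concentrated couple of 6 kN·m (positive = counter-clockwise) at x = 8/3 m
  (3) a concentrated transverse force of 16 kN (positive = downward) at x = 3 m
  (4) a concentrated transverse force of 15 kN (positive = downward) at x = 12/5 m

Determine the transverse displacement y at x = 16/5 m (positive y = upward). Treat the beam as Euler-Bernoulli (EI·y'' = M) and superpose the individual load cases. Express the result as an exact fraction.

y(16/5) = -8683/390625000 m

Load 1 — triangular load w₀=4 kN/m (0→w₀ over full span):
  y_1 = -w₀x²(L-x)²(x+2L)/(120LEI) = -4·(16/5)²·(4-(16/5))²·((16/5)+2·4)/(120·4·200000) = -448/146484375 m
Load 2 — applied couple M₀=6 kN·m at a=8/3 m (b=L-a=4/3):
  y_2 = (R_Ax³/6 - M_Ax²/2 - M₀(x-a)²/2)/EI  [x>a] with R_A=2, M_A=2 = (2·(16/5)³/6 - 2·(16/5)²/2 - 6·((16/5)-(8/3))²/2)/200000 = -1/1171875 m
Load 3 — point force P=16 kN at a=3 m (b=L-a=1):
  y_3 = -Pa²(L-x)²(3bL-(3b+a)(L-x))/(6L³EI)  [x>a] = -16·3²·(4-(16/5))²·(3·1·4-(3·1+3)·(4-(16/5)))/(6·4³·200000) = -27/3125000 m
Load 4 — point force P=15 kN at a=12/5 m (b=L-a=8/5):
  y_4 = -Pa²(L-x)²(3bL-(3b+a)(L-x))/(6L³EI)  [x>a] = -15·(12/5)²·(4-(16/5))²·(3·(8/5)·4-(3·(8/5)+(12/5))·(4-(16/5)))/(6·4³·200000) = -189/19531250 m
Superposition: y = Σ y_i = -8683/390625000 m ≈ -0.000022 m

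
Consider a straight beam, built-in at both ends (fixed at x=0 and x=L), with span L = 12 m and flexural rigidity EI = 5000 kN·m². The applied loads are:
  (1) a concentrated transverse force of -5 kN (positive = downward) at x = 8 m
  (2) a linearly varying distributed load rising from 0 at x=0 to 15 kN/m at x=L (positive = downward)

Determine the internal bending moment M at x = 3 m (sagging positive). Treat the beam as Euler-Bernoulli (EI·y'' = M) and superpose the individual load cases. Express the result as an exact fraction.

Load 1 — point force P=-5 kN at a=8 m (b=L-a=4):
  M_1 = Pb²(3a+b)x/L³ - Pab²/L²  [x≤a] = (-5)·4²·(3·8+4)·3/12³ - (-5)·8·4²/12² = 5/9 kN·m
Load 2 — triangular load w₀=15 kN/m (0→w₀ over full span):
  M_2 = 3w₀Lx/20 - w₀L²/30 - w₀x³/(6L) = 3·15·12·3/20 - 15·12²/30 - 15·3³/(6·12) = 27/8 kN·m
Superposition: M = Σ M_i = 283/72 kN·m ≈ 3.930556 kN·m

M(3) = 283/72 kN·m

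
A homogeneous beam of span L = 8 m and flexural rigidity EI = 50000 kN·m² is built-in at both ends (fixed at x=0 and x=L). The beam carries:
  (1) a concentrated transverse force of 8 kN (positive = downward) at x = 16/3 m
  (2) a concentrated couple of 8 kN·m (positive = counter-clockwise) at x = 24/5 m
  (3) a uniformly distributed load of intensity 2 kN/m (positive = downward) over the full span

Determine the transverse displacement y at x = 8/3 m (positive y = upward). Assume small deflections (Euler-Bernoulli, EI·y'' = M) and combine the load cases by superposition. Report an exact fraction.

y(8/3) = -108352/170859375 m

Load 1 — point force P=8 kN at a=16/3 m (b=L-a=8/3):
  y_1 = -Pb²x²(3aL-(3a+b)x)/(6L³EI)  [x≤a] = -8·(8/3)²·(8/3)²·(3·(16/3)·8-(3·(16/3)+(8/3))·(8/3))/(6·8³·50000) = -1408/6834375 m
Load 2 — applied couple M₀=8 kN·m at a=24/5 m (b=L-a=16/5):
  y_2 = (R_Ax³/6 - M_Ax²/2)/EI  [x≤a] with R_A=36/25, M_A=64/25 = ((36/25)·(8/3)³/6 - (64/25)·(8/3)²/2)/50000 = -64/703125 m
Load 3 — uniform load w=2 kN/m over full span:
  y_3 = -wx²(L-x)²/(24EI) = -2·(8/3)²·(8-(8/3))²/(24·50000) = -256/759375 m
Superposition: y = Σ y_i = -108352/170859375 m ≈ -0.000634 m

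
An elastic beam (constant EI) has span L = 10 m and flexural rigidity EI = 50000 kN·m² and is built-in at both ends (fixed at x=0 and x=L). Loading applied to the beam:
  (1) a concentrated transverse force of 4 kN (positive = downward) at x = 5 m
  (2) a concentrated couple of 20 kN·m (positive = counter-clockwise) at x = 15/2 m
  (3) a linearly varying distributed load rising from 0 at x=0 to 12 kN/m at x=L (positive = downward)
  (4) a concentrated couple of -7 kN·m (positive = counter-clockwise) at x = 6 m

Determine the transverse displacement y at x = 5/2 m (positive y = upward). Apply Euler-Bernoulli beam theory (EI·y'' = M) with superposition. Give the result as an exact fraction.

Load 1 — point force P=4 kN at a=5 m (b=L-a=5):
  y_1 = -Pb²x²(3aL-(3a+b)x)/(6L³EI)  [x≤a] = -4·5²·(5/2)²·(3·5·10-(3·5+5)·(5/2))/(6·10³·50000) = -1/4800 m
Load 2 — applied couple M₀=20 kN·m at a=15/2 m (b=L-a=5/2):
  y_2 = (R_Ax³/6 - M_Ax²/2)/EI  [x≤a] with R_A=9/4, M_A=25/4 = ((9/4)·(5/2)³/6 - (25/4)·(5/2)²/2)/50000 = -7/25600 m
Load 3 — triangular load w₀=12 kN/m (0→w₀ over full span):
  y_3 = -w₀x²(L-x)²(x+2L)/(120LEI) = -12·(5/2)²·(10-(5/2))²·((5/2)+2·10)/(120·10·50000) = -81/51200 m
Load 4 — applied couple M₀=-7 kN·m at a=6 m (b=L-a=4):
  y_4 = (R_Ax³/6 - M_Ax²/2)/EI  [x≤a] with R_A=-126/125, M_A=-56/25 = ((-126/125)·(5/2)³/6 - (-56/25)·(5/2)²/2)/50000 = 7/80000 m
Superposition: y = Σ y_i = -7589/3840000 m ≈ -0.001976 m

y(5/2) = -7589/3840000 m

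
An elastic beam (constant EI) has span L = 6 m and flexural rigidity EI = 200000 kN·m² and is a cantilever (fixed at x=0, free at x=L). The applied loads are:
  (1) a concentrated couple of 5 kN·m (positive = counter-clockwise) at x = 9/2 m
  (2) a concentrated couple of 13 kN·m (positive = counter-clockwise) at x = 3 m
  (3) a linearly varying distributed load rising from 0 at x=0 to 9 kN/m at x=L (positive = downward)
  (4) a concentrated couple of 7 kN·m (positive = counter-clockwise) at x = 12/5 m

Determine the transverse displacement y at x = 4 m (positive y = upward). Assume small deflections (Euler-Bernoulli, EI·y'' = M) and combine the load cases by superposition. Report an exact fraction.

Load 1 — applied couple M₀=5 kN·m at a=9/2 m (b=L-a=3/2):
  y_1 = M₀x²/(2EI)  [x≤a] = 5·4²/(2·200000) = 1/5000 m
Load 2 — applied couple M₀=13 kN·m at a=3 m (b=L-a=3):
  y_2 = M₀a(2x-a)/(2EI)  [x>a] = 13·3·(2·4-3)/(2·200000) = 39/80000 m
Load 3 — triangular load w₀=9 kN/m (0→w₀ over full span):
  y_3 = (w₀Lx³/12-w₀L²x²/6-w₀x⁵/(120L))/EI = (9·6·4³/12-9·6²·4²/6-9·4⁵/(120·6))/200000 = -46/15625 m
Load 4 — applied couple M₀=7 kN·m at a=12/5 m (b=L-a=18/5):
  y_4 = M₀a(2x-a)/(2EI)  [x>a] = 7·(12/5)·(2·4-(12/5))/(2·200000) = 147/625000 m
Superposition: y = Σ y_i = -20213/10000000 m ≈ -0.002021 m

y(4) = -20213/10000000 m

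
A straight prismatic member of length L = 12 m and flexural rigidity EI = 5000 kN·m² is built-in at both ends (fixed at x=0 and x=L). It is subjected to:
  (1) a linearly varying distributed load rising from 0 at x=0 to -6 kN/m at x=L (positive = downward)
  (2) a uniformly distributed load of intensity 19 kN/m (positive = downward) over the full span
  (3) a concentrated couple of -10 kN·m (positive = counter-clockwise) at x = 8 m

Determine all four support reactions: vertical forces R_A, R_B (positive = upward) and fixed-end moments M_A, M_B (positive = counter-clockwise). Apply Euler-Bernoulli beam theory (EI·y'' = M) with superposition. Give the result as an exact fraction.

Load 1 — triangular load w₀=-6 kN/m (0→w₀ over full span):
  R_A = 3w₀L/20 = 3·(-6)·12/20 = -54/5 kN
  M_A = w₀L²/30 = (-6)·12²/30 = -144/5 kN·m
  R_B = 7w₀L/20 = 7·(-6)·12/20 = -126/5 kN
  M_B = -w₀L²/20 = -(-6)·12²/20 = 216/5 kN·m
Load 2 — uniform load w=19 kN/m over full span:
  R_A = wL/2 = 19·12/2 = 114 kN
  M_A = wL²/12 = 19·12²/12 = 228 kN·m
  R_B = wL/2 = 19·12/2 = 114 kN
  M_B = -wL²/12 = -19·12²/12 = -228 kN·m
Load 3 — applied couple M₀=-10 kN·m at a=8 m (b=L-a=4):
  R_A = 6M₀ab/L³ = 6·(-10)·8·4/12³ = -10/9 kN
  M_A = M₀b(2a-b)/L² = (-10)·4·(2·8-4)/12² = -10/3 kN·m
  R_B = -6M₀ab/L³ = -6·(-10)·8·4/12³ = 10/9 kN
  M_B = M₀a(2b-a)/L² = (-10)·8·(2·4-8)/12² = 0 kN·m
Superposition: R_A = 4594/45 kN, M_A = 2938/15 kN·m, R_B = 4046/45 kN, M_B = -924/5 kN·m

R_A = 4594/45 kN, M_A = 2938/15 kN·m, R_B = 4046/45 kN, M_B = -924/5 kN·m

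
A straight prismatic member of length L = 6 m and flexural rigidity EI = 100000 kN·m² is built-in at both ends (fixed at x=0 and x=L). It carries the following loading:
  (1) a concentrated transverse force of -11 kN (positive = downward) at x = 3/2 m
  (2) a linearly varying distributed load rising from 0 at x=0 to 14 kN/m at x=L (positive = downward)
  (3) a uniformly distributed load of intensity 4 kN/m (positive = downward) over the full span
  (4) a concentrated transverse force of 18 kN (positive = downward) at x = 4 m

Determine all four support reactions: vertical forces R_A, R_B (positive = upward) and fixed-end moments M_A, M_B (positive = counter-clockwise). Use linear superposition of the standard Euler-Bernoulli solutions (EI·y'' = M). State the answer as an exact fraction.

Load 1 — point force P=-11 kN at a=3/2 m (b=L-a=9/2):
  R_A = Pb²(3a+b)/L³ = (-11)·(9/2)²·(3·(3/2)+(9/2))/6³ = -297/32 kN
  M_A = Pab²/L² = (-11)·(3/2)·(9/2)²/6² = -297/32 kN·m
  R_B = Pa²(a+3b)/L³ = (-11)·(3/2)²·((3/2)+3·(9/2))/6³ = -55/32 kN
  M_B = -Pa²b/L² = -(-11)·(3/2)²·(9/2)/6² = 99/32 kN·m
Load 2 — triangular load w₀=14 kN/m (0→w₀ over full span):
  R_A = 3w₀L/20 = 3·14·6/20 = 63/5 kN
  M_A = w₀L²/30 = 14·6²/30 = 84/5 kN·m
  R_B = 7w₀L/20 = 7·14·6/20 = 147/5 kN
  M_B = -w₀L²/20 = -14·6²/20 = -126/5 kN·m
Load 3 — uniform load w=4 kN/m over full span:
  R_A = wL/2 = 4·6/2 = 12 kN
  M_A = wL²/12 = 4·6²/12 = 12 kN·m
  R_B = wL/2 = 4·6/2 = 12 kN
  M_B = -wL²/12 = -4·6²/12 = -12 kN·m
Load 4 — point force P=18 kN at a=4 m (b=L-a=2):
  R_A = Pb²(3a+b)/L³ = 18·2²·(3·4+2)/6³ = 14/3 kN
  M_A = Pab²/L² = 18·4·2²/6² = 8 kN·m
  R_B = Pa²(a+3b)/L³ = 18·4²·(4+3·2)/6³ = 40/3 kN
  M_B = -Pa²b/L² = -18·4²·2/6² = -16 kN·m
Superposition: R_A = 9593/480 kN, M_A = 4403/160 kN·m, R_B = 25447/480 kN, M_B = -8017/160 kN·m

R_A = 9593/480 kN, M_A = 4403/160 kN·m, R_B = 25447/480 kN, M_B = -8017/160 kN·m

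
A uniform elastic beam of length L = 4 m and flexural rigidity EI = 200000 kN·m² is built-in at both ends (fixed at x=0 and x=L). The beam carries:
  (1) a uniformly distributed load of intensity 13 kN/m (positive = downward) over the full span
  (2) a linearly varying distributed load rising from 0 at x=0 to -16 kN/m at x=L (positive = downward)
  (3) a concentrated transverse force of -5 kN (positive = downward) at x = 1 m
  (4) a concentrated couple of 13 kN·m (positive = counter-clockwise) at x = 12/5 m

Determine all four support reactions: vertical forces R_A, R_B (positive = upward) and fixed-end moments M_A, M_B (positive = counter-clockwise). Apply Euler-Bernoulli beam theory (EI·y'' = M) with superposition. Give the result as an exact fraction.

R_A = 13489/800 kN, M_A = 4059/400 kN·m, R_B = -1489/800 kN, M_B = -2443/1200 kN·m

Load 1 — uniform load w=13 kN/m over full span:
  R_A = wL/2 = 13·4/2 = 26 kN
  M_A = wL²/12 = 13·4²/12 = 52/3 kN·m
  R_B = wL/2 = 13·4/2 = 26 kN
  M_B = -wL²/12 = -13·4²/12 = -52/3 kN·m
Load 2 — triangular load w₀=-16 kN/m (0→w₀ over full span):
  R_A = 3w₀L/20 = 3·(-16)·4/20 = -48/5 kN
  M_A = w₀L²/30 = (-16)·4²/30 = -128/15 kN·m
  R_B = 7w₀L/20 = 7·(-16)·4/20 = -112/5 kN
  M_B = -w₀L²/20 = -(-16)·4²/20 = 64/5 kN·m
Load 3 — point force P=-5 kN at a=1 m (b=L-a=3):
  R_A = Pb²(3a+b)/L³ = (-5)·3²·(3·1+3)/4³ = -135/32 kN
  M_A = Pab²/L² = (-5)·1·3²/4² = -45/16 kN·m
  R_B = Pa²(a+3b)/L³ = (-5)·1²·(1+3·3)/4³ = -25/32 kN
  M_B = -Pa²b/L² = -(-5)·1²·3/4² = 15/16 kN·m
Load 4 — applied couple M₀=13 kN·m at a=12/5 m (b=L-a=8/5):
  R_A = 6M₀ab/L³ = 6·13·(12/5)·(8/5)/4³ = 117/25 kN
  M_A = M₀b(2a-b)/L² = 13·(8/5)·(2·(12/5)-(8/5))/4² = 104/25 kN·m
  R_B = -6M₀ab/L³ = -6·13·(12/5)·(8/5)/4³ = -117/25 kN
  M_B = M₀a(2b-a)/L² = 13·(12/5)·(2·(8/5)-(12/5))/4² = 39/25 kN·m
Superposition: R_A = 13489/800 kN, M_A = 4059/400 kN·m, R_B = -1489/800 kN, M_B = -2443/1200 kN·m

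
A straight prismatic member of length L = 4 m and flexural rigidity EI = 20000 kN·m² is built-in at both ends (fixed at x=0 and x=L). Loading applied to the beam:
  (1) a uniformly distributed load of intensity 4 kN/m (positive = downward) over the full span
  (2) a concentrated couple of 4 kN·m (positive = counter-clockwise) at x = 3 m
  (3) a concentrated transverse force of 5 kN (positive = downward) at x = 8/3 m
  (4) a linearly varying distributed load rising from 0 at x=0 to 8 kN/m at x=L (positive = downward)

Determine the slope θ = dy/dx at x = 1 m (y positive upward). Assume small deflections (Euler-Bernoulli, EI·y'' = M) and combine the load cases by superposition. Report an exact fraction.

Load 1 — uniform load w=4 kN/m over full span:
  θ_1 = -wx(L-x)(L-2x)/(12EI) = -4·1·(4-1)·(4-2·1)/(12·20000) = -1/10000 rad
Load 2 — applied couple M₀=4 kN·m at a=3 m (b=L-a=1):
  θ_2 = (R_Ax²/2 - M_Ax)/EI  [x≤a] with R_A=9/8, M_A=5/4 = ((9/8)·1²/2 - (5/4)·1)/20000 = -11/320000 rad
Load 3 — point force P=5 kN at a=8/3 m (b=L-a=4/3):
  θ_3 = -Pb²x(2aL-(3a+b)x)/(2L³EI)  [x≤a] = -5·(4/3)²·1·(2·(8/3)·4-(3·(8/3)+(4/3))·1)/(2·4³·20000) = -1/24000 rad
Load 4 — triangular load w₀=8 kN/m (0→w₀ over full span):
  θ_4 = -w₀(2x(L-x)(L-2x)(x+2L)+x²(L-x)²)/(120LEI) = -8·(2·1·(4-1)·(4-2·1)·(1+2·4)+1²·(4-1)²)/(120·4·20000) = -39/400000 rad
Superposition: θ = Σ θ_i = -1313/4800000 rad ≈ -0.000274 rad

θ(1) = -1313/4800000 rad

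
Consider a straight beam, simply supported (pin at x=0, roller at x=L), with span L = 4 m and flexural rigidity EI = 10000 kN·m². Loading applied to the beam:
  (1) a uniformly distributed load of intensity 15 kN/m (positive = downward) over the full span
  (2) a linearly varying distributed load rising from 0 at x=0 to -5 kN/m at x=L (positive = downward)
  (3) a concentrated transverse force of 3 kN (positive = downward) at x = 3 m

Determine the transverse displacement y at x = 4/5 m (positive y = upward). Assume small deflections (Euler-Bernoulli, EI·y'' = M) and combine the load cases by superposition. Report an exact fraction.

Load 1 — uniform load w=15 kN/m over full span:
  y_1 = -wx(L³-2Lx²+x³)/(24EI) = -15·(4/5)·(4³-2·4·(4/5)²+(4/5)³)/(24·10000) = -232/78125 m
Load 2 — triangular load w₀=-5 kN/m (0→w₀ over full span):
  y_2 = -w₀x(7L⁴-10L²x²+3x⁴)/(360LEI) = -(-5)·(4/5)·(7·4⁴-10·4²·(4/5)²+3·(4/5)⁴)/(360·4·10000) = 2752/5859375 m
Load 3 — point force P=3 kN at a=3 m (b=L-a=1):
  y_3 = -Pbx(L²-b²-x²)/(6LEI)  [x≤a] = -3·1·(4/5)·(4²-1²-(4/5)²)/(6·4·10000) = -359/2500000 m
Superposition: y = Σ y_i = -495661/187500000 m ≈ -0.002644 m

y(4/5) = -495661/187500000 m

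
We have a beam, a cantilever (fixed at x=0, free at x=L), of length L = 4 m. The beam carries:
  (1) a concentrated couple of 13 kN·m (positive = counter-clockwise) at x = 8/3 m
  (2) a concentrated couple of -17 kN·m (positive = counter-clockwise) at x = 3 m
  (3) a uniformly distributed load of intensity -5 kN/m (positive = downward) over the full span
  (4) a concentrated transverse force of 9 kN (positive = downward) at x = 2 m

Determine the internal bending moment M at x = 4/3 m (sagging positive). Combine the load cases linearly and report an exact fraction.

Load 1 — applied couple M₀=13 kN·m at a=8/3 m (b=L-a=4/3):
  M_1 = M₀  [x≤a] = 13 = 13 kN·m
Load 2 — applied couple M₀=-17 kN·m at a=3 m (b=L-a=1):
  M_2 = M₀  [x≤a] = (-17) = -17 kN·m
Load 3 — uniform load w=-5 kN/m over full span:
  M_3 = -w(L-x)²/2 = -(-5)·(4-(4/3))²/2 = 160/9 kN·m
Load 4 — point force P=9 kN at a=2 m (b=L-a=2):
  M_4 = -P(a-x)  [x≤a] = -9·(2-(4/3)) = -6 kN·m
Superposition: M = Σ M_i = 70/9 kN·m ≈ 7.777778 kN·m

M(4/3) = 70/9 kN·m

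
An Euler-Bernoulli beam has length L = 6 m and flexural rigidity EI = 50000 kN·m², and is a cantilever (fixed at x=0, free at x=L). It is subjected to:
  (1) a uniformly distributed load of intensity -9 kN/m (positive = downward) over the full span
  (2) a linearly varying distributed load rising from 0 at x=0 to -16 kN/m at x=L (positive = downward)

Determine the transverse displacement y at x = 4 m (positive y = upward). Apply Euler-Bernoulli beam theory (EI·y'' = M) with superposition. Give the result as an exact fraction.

y(4) = 5239/140625 m

Load 1 — uniform load w=-9 kN/m over full span:
  y_1 = -wx²(x²-4Lx+6L²)/(24EI) = -(-9)·4²·(4²-4·6·4+6·6²)/(24·50000) = 51/3125 m
Load 2 — triangular load w₀=-16 kN/m (0→w₀ over full span):
  y_2 = (w₀Lx³/12-w₀L²x²/6-w₀x⁵/(120L))/EI = ((-16)·6·4³/12-(-16)·6²·4²/6-(-16)·4⁵/(120·6))/50000 = 2944/140625 m
Superposition: y = Σ y_i = 5239/140625 m ≈ 0.037255 m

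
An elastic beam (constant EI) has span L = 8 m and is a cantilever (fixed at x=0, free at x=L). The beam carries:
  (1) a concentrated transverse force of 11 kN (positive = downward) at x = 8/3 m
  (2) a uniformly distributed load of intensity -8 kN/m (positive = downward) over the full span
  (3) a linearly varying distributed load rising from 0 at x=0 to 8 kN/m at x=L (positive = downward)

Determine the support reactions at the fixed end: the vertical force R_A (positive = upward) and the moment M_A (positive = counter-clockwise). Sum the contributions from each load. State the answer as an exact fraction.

R_A = -21 kN, M_A = -56 kN·m

Load 1 — point force P=11 kN at a=8/3 m (b=L-a=16/3):
  R_A = P = 11 kN
  M_A = Pa = 11·(8/3) = 88/3 kN·m
Load 2 — uniform load w=-8 kN/m over full span:
  R_A = wL = (-8)·8 = -64 kN
  M_A = wL²/2 = (-8)·8²/2 = -256 kN·m
Load 3 — triangular load w₀=8 kN/m (0→w₀ over full span):
  R_A = w₀L/2 = 8·8/2 = 32 kN
  M_A = w₀L²/3 = 8·8²/3 = 512/3 kN·m
Superposition: R_A = -21 kN, M_A = -56 kN·m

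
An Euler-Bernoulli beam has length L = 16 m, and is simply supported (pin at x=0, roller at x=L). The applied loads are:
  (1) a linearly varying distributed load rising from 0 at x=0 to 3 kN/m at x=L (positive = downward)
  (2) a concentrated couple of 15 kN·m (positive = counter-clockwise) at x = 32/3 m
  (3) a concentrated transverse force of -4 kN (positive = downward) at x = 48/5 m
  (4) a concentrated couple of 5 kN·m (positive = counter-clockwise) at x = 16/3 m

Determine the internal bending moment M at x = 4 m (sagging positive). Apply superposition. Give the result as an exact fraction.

Load 1 — triangular load w₀=3 kN/m (0→w₀ over full span):
  M_1 = w₀Lx/6 - w₀x³/(6L) = 3·16·4/6 - 3·4³/(6·16) = 30 kN·m
Load 2 — applied couple M₀=15 kN·m at a=32/3 m (b=L-a=16/3):
  M_2 = M₀x/L  [x≤a] = 15·4/16 = 15/4 kN·m
Load 3 — point force P=-4 kN at a=48/5 m (b=L-a=32/5):
  M_3 = Pbx/L  [x≤a] = (-4)·(32/5)·4/16 = -32/5 kN·m
Load 4 — applied couple M₀=5 kN·m at a=16/3 m (b=L-a=32/3):
  M_4 = M₀x/L  [x≤a] = 5·4/16 = 5/4 kN·m
Superposition: M = Σ M_i = 143/5 kN·m ≈ 28.600000 kN·m

M(4) = 143/5 kN·m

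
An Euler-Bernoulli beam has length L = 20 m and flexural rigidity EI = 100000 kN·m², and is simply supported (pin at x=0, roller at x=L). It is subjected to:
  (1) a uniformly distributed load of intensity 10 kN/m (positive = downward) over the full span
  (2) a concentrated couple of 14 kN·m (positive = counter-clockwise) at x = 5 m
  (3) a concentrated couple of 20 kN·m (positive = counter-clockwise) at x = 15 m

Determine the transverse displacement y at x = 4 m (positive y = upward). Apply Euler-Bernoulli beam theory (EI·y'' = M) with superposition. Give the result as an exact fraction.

Load 1 — uniform load w=10 kN/m over full span:
  y_1 = -wx(L³-2Lx²+x³)/(24EI) = -10·4·(20³-2·20·4²+4³)/(24·100000) = -232/1875 m
Load 2 — applied couple M₀=14 kN·m at a=5 m (b=L-a=15):
  y_2 = (M₀x³/(6L)+C₁x)/EI  [x≤a] with C₁=M₀(3b²-L²)/(6L)=385/12 = (14·4³/(6·20)+(385/12)·4)/100000 = 679/500000 m
Load 3 — applied couple M₀=20 kN·m at a=15 m (b=L-a=5):
  y_3 = (M₀x³/(6L)+C₁x)/EI  [x≤a] with C₁=M₀(3b²-L²)/(6L)=-325/6 = (20·4³/(6·20)+(-325/6)·4)/100000 = -103/50000 m
Superposition: y = Σ y_i = -186653/1500000 m ≈ -0.124435 m

y(4) = -186653/1500000 m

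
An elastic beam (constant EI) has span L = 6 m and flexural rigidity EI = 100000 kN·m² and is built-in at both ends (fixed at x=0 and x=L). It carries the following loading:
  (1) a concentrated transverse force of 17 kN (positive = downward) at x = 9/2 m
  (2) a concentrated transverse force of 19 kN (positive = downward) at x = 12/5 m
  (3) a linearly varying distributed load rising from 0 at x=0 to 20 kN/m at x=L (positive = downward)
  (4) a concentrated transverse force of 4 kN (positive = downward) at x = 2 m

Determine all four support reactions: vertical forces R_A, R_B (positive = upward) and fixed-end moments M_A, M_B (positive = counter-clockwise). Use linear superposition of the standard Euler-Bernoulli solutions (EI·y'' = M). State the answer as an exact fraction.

Load 1 — point force P=17 kN at a=9/2 m (b=L-a=3/2):
  R_A = Pb²(3a+b)/L³ = 17·(3/2)²·(3·(9/2)+(3/2))/6³ = 85/32 kN
  M_A = Pab²/L² = 17·(9/2)·(3/2)²/6² = 153/32 kN·m
  R_B = Pa²(a+3b)/L³ = 17·(9/2)²·((9/2)+3·(3/2))/6³ = 459/32 kN
  M_B = -Pa²b/L² = -17·(9/2)²·(3/2)/6² = -459/32 kN·m
Load 2 — point force P=19 kN at a=12/5 m (b=L-a=18/5):
  R_A = Pb²(3a+b)/L³ = 19·(18/5)²·(3·(12/5)+(18/5))/6³ = 1539/125 kN
  M_A = Pab²/L² = 19·(12/5)·(18/5)²/6² = 2052/125 kN·m
  R_B = Pa²(a+3b)/L³ = 19·(12/5)²·((12/5)+3·(18/5))/6³ = 836/125 kN
  M_B = -Pa²b/L² = -19·(12/5)²·(18/5)/6² = -1368/125 kN·m
Load 3 — triangular load w₀=20 kN/m (0→w₀ over full span):
  R_A = 3w₀L/20 = 3·20·6/20 = 18 kN
  M_A = w₀L²/30 = 20·6²/30 = 24 kN·m
  R_B = 7w₀L/20 = 7·20·6/20 = 42 kN
  M_B = -w₀L²/20 = -20·6²/20 = -36 kN·m
Load 4 — point force P=4 kN at a=2 m (b=L-a=4):
  R_A = Pb²(3a+b)/L³ = 4·4²·(3·2+4)/6³ = 80/27 kN
  M_A = Pab²/L² = 4·2·4²/6² = 32/9 kN·m
  R_B = Pa²(a+3b)/L³ = 4·2²·(2+3·4)/6³ = 28/27 kN
  M_B = -Pa²b/L² = -4·2²·4/6² = -16/9 kN·m
Superposition: R_A = 3880571/108000 kN, M_A = 1755101/36000 kN·m, R_B = 6919429/108000 kN, M_B = -2270359/36000 kN·m

R_A = 3880571/108000 kN, M_A = 1755101/36000 kN·m, R_B = 6919429/108000 kN, M_B = -2270359/36000 kN·m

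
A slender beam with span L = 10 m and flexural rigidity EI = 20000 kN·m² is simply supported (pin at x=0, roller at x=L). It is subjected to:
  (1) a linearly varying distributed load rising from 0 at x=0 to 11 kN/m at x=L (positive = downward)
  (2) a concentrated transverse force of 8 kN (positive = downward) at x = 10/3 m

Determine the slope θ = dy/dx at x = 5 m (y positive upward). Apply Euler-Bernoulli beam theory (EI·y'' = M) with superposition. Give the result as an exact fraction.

Load 1 — triangular load w₀=11 kN/m (0→w₀ over full span):
  θ_1 = -w₀(7L⁴-30L²x²+15x⁴)/(360LEI) = -11·(7·10⁴-30·10²·5²+15·5⁴)/(360·10·20000) = -77/115200 rad
Load 2 — point force P=8 kN at a=10/3 m (b=L-a=20/3):
  θ_2 = -Pa(2L²-6Lx+3x²+a²)/(6LEI)  [x>a] = -8·(10/3)·(2·10²-6·10·5+3·5²+(10/3)²)/(6·10·20000) = 1/3240 rad
Superposition: θ = Σ θ_i = -373/1036800 rad ≈ -0.000360 rad

θ(5) = -373/1036800 rad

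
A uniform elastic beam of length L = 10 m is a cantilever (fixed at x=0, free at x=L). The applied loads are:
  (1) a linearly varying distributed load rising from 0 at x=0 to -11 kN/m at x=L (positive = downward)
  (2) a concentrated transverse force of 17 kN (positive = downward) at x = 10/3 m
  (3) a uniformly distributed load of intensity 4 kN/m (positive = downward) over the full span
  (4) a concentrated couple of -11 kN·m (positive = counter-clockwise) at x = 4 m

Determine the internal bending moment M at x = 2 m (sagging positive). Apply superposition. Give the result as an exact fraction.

Load 1 — triangular load w₀=-11 kN/m (0→w₀ over full span):
  M_1 = w₀Lx/2 - w₀L²/3 - w₀x³/(6L) = (-11)·10·2/2 - (-11)·10²/3 - (-11)·2³/(6·10) = 3872/15 kN·m
Load 2 — point force P=17 kN at a=10/3 m (b=L-a=20/3):
  M_2 = -P(a-x)  [x≤a] = -17·((10/3)-2) = -68/3 kN·m
Load 3 — uniform load w=4 kN/m over full span:
  M_3 = -w(L-x)²/2 = -4·(10-2)²/2 = -128 kN·m
Load 4 — applied couple M₀=-11 kN·m at a=4 m (b=L-a=6):
  M_4 = M₀  [x≤a] = (-11) = -11 kN·m
Superposition: M = Σ M_i = 1447/15 kN·m ≈ 96.466667 kN·m

M(2) = 1447/15 kN·m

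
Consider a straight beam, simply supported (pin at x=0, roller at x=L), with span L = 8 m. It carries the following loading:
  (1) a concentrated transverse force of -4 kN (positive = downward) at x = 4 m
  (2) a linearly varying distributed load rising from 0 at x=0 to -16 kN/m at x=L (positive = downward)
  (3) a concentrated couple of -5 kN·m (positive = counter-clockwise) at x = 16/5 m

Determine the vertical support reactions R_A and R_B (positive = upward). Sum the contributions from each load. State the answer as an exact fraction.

R_A = -575/24 kN, R_B = -1057/24 kN

Load 1 — point force P=-4 kN at a=4 m (b=L-a=4):
  R_A = Pb/L = (-4)·4/8 = -2 kN
  R_B = Pa/L = (-4)·4/8 = -2 kN
Load 2 — triangular load w₀=-16 kN/m (0→w₀ over full span):
  R_A = w₀L/6 = (-16)·8/6 = -64/3 kN
  R_B = w₀L/3 = (-16)·8/3 = -128/3 kN
Load 3 — applied couple M₀=-5 kN·m at a=16/5 m (b=L-a=24/5):
  R_A = M₀/L = (-5)/8 = -5/8 kN
  R_B = -M₀/L = -(-5)/8 = 5/8 kN
Superposition: R_A = -575/24 kN, R_B = -1057/24 kN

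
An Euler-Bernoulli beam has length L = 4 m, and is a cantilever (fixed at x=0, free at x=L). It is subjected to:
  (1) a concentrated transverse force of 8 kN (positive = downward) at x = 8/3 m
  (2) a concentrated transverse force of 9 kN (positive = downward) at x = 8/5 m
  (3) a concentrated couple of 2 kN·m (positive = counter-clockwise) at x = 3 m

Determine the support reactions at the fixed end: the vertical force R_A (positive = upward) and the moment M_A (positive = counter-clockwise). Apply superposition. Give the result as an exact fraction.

R_A = 17 kN, M_A = 506/15 kN·m

Load 1 — point force P=8 kN at a=8/3 m (b=L-a=4/3):
  R_A = P = 8 kN
  M_A = Pa = 8·(8/3) = 64/3 kN·m
Load 2 — point force P=9 kN at a=8/5 m (b=L-a=12/5):
  R_A = P = 9 kN
  M_A = Pa = 9·(8/5) = 72/5 kN·m
Load 3 — applied couple M₀=2 kN·m at a=3 m (b=L-a=1):
  R_A = 0 kN
  M_A = -M₀ = -2 kN·m
Superposition: R_A = 17 kN, M_A = 506/15 kN·m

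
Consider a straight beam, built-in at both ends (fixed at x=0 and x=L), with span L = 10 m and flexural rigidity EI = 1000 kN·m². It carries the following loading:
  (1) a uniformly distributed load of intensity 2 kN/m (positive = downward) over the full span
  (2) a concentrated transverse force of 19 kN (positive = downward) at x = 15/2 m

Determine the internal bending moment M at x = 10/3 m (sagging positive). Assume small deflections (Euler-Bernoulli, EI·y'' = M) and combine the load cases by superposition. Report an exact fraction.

Load 1 — uniform load w=2 kN/m over full span:
  M_1 = wLx/2 - wL²/12 - wx²/2 = 2·10·(10/3)/2 - 2·10²/12 - 2·(10/3)²/2 = 50/9 kN·m
Load 2 — point force P=19 kN at a=15/2 m (b=L-a=5/2):
  M_2 = Pb²(3a+b)x/L³ - Pab²/L²  [x≤a] = 19·(5/2)²·(3·(15/2)+(5/2))·(10/3)/10³ - 19·(15/2)·(5/2)²/10² = 95/96 kN·m
Superposition: M = Σ M_i = 1885/288 kN·m ≈ 6.545139 kN·m

M(10/3) = 1885/288 kN·m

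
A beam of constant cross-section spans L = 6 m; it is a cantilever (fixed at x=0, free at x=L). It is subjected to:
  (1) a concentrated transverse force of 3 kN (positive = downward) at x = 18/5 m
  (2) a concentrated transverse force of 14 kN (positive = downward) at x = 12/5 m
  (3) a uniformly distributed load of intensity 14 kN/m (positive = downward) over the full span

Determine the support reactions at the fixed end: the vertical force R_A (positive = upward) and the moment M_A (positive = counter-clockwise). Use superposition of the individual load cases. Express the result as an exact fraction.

Load 1 — point force P=3 kN at a=18/5 m (b=L-a=12/5):
  R_A = P = 3 kN
  M_A = Pa = 3·(18/5) = 54/5 kN·m
Load 2 — point force P=14 kN at a=12/5 m (b=L-a=18/5):
  R_A = P = 14 kN
  M_A = Pa = 14·(12/5) = 168/5 kN·m
Load 3 — uniform load w=14 kN/m over full span:
  R_A = wL = 14·6 = 84 kN
  M_A = wL²/2 = 14·6²/2 = 252 kN·m
Superposition: R_A = 101 kN, M_A = 1482/5 kN·m

R_A = 101 kN, M_A = 1482/5 kN·m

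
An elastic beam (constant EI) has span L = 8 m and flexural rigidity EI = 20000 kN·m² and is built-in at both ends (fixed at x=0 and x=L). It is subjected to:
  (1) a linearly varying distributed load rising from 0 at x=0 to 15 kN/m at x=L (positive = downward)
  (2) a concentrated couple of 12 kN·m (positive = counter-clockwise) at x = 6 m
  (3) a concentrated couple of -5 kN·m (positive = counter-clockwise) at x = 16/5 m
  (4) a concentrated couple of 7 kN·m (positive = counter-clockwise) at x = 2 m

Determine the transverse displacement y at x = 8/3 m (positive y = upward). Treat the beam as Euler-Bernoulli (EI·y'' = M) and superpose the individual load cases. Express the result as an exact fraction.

y(8/3) = -4669/1518750 m

Load 1 — triangular load w₀=15 kN/m (0→w₀ over full span):
  y_1 = -w₀x²(L-x)²(x+2L)/(120LEI) = -15·(8/3)²·(8-(8/3))²·((8/3)+2·8)/(120·8·20000) = -448/151875 m
Load 2 — applied couple M₀=12 kN·m at a=6 m (b=L-a=2):
  y_2 = (R_Ax³/6 - M_Ax²/2)/EI  [x≤a] with R_A=27/16, M_A=15/4 = ((27/16)·(8/3)³/6 - (15/4)·(8/3)²/2)/20000 = -1/2500 m
Load 3 — applied couple M₀=-5 kN·m at a=16/5 m (b=L-a=24/5):
  y_3 = (R_Ax³/6 - M_Ax²/2)/EI  [x≤a] with R_A=-9/10, M_A=-3/5 = ((-9/10)·(8/3)³/6 - (-3/5)·(8/3)²/2)/20000 = -1/28125 m
Load 4 — applied couple M₀=7 kN·m at a=2 m (b=L-a=6):
  y_4 = (R_Ax³/6 - M_Ax²/2 - M₀(x-a)²/2)/EI  [x>a] with R_A=63/64, M_A=-21/16 = ((63/64)·(8/3)³/6 - (-21/16)·(8/3)²/2 - 7·((8/3)-2)²/2)/20000 = 7/22500 m
Superposition: y = Σ y_i = -4669/1518750 m ≈ -0.003074 m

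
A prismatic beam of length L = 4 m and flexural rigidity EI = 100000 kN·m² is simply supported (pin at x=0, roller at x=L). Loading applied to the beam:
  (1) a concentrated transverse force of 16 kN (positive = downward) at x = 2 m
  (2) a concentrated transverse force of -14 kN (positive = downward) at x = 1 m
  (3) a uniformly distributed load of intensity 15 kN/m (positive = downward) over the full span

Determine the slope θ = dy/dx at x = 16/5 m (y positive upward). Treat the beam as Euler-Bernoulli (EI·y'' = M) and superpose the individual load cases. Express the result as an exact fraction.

θ(16/5) = 3749/10000000 rad

Load 1 — point force P=16 kN at a=2 m (b=L-a=2):
  θ_1 = -Pa(2L²-6Lx+3x²+a²)/(6LEI)  [x>a] = -16·2·(2·4²-6·4·(16/5)+3·(16/5)²+2²)/(6·4·100000) = 21/156250 rad
Load 2 — point force P=-14 kN at a=1 m (b=L-a=3):
  θ_2 = -Pa(2L²-6Lx+3x²+a²)/(6LEI)  [x>a] = -(-14)·1·(2·4²-6·4·(16/5)+3·(16/5)²+1²)/(6·4·100000) = -763/10000000 rad
Load 3 — uniform load w=15 kN/m over full span:
  θ_3 = -w(L³-6Lx²+4x³)/(24EI) = -15·(4³-6·4·(16/5)²+4·(16/5)³)/(24·100000) = 99/312500 rad
Superposition: θ = Σ θ_i = 3749/10000000 rad ≈ 0.000375 rad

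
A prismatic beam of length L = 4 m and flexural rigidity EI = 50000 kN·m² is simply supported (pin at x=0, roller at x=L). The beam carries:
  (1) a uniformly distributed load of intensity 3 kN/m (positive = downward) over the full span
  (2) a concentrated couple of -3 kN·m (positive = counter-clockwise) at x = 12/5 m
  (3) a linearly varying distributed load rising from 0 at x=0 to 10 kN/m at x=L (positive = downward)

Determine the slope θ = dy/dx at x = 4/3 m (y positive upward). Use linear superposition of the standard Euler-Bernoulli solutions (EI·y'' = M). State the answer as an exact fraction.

Load 1 — uniform load w=3 kN/m over full span:
  θ_1 = -w(L³-6Lx²+4x³)/(24EI) = -3·(4³-6·4·(4/3)²+4·(4/3)³)/(24·50000) = -13/168750 rad
Load 2 — applied couple M₀=-3 kN·m at a=12/5 m (b=L-a=8/5):
  θ_2 = (M₀x²/(2L)+C₁)/EI  [x≤a] with C₁=M₀(3b²-L²)/(6L)=26/25 = ((-3)·(4/3)²/(2·4)+(26/25))/50000 = 7/937500 rad
Load 3 — triangular load w₀=10 kN/m (0→w₀ over full span):
  θ_3 = -w₀(7L⁴-30L²x²+15x⁴)/(360LEI) = -10·(7·4⁴-30·4²·(4/3)²+15·(4/3)⁴)/(360·4·50000) = -104/759375 rad
Superposition: θ = Σ θ_i = -15683/75937500 rad ≈ -0.000207 rad

θ(4/3) = -15683/75937500 rad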